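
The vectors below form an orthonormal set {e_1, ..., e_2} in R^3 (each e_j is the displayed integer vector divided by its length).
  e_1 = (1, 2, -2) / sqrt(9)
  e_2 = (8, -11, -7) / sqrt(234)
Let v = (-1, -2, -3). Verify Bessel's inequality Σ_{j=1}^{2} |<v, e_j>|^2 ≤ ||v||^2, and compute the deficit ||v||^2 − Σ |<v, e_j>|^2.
Σ |<v, e_j>|^2 = 139/26; ||v||^2 = 14; deficit = 225/26

Write each e_j = u_j / sqrt(<u_j, u_j>) where u_j is the displayed integer vector. Then <v, e_j> = <v, u_j> / sqrt(<u_j, u_j>), so |<v, e_j>|^2 = <v, u_j>^2 / <u_j, u_j>.
Coefficients: <v, e_1> = 1/sqrt(9), <v, e_2> = 35/sqrt(234).
Square and sum: Σ |<v, e_j>|^2 = 139/26.
Compute ||v||^2 = v·v = 14.
Deficit = 14 − 139/26 = 225/26 ≥ 0, confirming Bessel's inequality. (The deficit equals ||v − Σ <v,e_j> e_j||^2, the squared distance from v to span{e_j}.)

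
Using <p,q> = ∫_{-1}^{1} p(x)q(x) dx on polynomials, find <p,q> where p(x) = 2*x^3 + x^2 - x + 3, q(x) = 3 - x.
<p,q> = 298/15

Expand the product: p(x)·q(x) = -2*x^4 + 5*x^3 + 4*x^2 - 6*x + 9.
∫_{-1}^{1} of each monomial x^k gives [2/(k+1) if k even, 0 if k odd]. Integrating term-by-term (or equivalently evaluating the antiderivative F(x) = -2*x^5/5 + 5*x^4/4 + 4*x^3/3 - 3*x^2 + 9*x at the endpoints):
  F(1) − F(−1) = 491/60 − (-701/60) = 298/15.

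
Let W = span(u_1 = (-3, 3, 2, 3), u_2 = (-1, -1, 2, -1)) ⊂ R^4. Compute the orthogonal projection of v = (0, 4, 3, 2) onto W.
proj_W(v) = (-20/9, 22/9, 4/3, 22/9)

Set up U = [u_1 | ... | u_2] ∈ R^(4×2). The projector onto W = col(U) is P = U (U^T U)^(-1) U^T.
Compute U^T U =
  [31, 1]
  [1, 7],
and U^T v = (24, 0).
Solve U^T U · c = U^T v for the coefficients: c = (7/9, -1/9). The projection is proj_W(v) = U c.
Check: (v - proj_W(v)) · u_1 = 0  (should be 0).
Check: (v - proj_W(v)) · u_2 = 0  (should be 0).
Result: proj_W(v) = (-20/9, 22/9, 4/3, 22/9).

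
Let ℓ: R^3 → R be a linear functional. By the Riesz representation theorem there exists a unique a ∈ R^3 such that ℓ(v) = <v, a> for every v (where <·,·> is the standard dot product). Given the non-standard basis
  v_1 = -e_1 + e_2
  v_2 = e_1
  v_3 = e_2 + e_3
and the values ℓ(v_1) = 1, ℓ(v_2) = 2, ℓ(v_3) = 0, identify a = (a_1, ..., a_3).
a = (2, 3, -3)

Write a = (a_1, ..., a_3) in the standard basis. For each basis vector v_i, ℓ(v_i) = <v_i, a> is a linear equation in the a_j's. Collect the n equations into a matrix system V a = ℓ, where row i of V is v_i (expressed in the standard basis). Since V is invertible (lower-triangular with 1s on the diagonal, up to permutation), solve by back-substitution:
  V =
[[-1, 1, 0],
 [1, 0, 0],
 [0, 1, 1]]
  V a = (1, 2, 0)
Solving gives a = (2, 3, -3).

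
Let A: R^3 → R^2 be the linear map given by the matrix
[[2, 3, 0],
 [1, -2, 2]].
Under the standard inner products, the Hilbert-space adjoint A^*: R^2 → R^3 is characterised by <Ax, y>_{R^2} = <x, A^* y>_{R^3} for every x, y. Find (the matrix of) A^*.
A^* = A^T =
[[2, 1],
 [3, -2],
 [0, 2]]

For real matrices with standard dot products, the defining identity <Ax, y> = <x, A^* y> gives (Ax)^T y = x^T (A^*) y, i.e. x^T A^T y = x^T (A^*) y. Since this holds for all x, y, we must have A^* = A^T. Therefore
A^* =
[[2, 1],
 [3, -2],
 [0, 2]].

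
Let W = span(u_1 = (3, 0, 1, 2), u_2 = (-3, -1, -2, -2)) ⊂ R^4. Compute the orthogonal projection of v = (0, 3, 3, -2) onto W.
proj_W(v) = (-8/9, 85/27, 77/27, -16/27)

Set up U = [u_1 | ... | u_2] ∈ R^(4×2). The projector onto W = col(U) is P = U (U^T U)^(-1) U^T.
Compute U^T U =
  [14, -15]
  [-15, 18],
and U^T v = (-1, -5).
Solve U^T U · c = U^T v for the coefficients: c = (-31/9, -85/27). The projection is proj_W(v) = U c.
Check: (v - proj_W(v)) · u_1 = 0  (should be 0).
Check: (v - proj_W(v)) · u_2 = 0  (should be 0).
Result: proj_W(v) = (-8/9, 85/27, 77/27, -16/27).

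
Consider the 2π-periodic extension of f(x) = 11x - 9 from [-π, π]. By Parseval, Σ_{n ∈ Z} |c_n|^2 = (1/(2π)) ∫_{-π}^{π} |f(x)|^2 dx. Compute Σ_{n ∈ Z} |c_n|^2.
Σ |c_n|^2 = 121π^2/3 + 81

Expand and integrate term by term over [-π, π]:
  ∫ (11x)^2 dx = 121·(2π^3/3); ∫ 2·11·(-9)·x dx = 0 (odd integrand); ∫ (-9)^2 dx = 81·2π.
So (1/(2π)) ∫_{-π}^{π} (11x - 9)^2 dx = 121π^2/3 + 81 = 121π^2/3 + 81.
Parseval ⇒ Σ |c_n|^2 = 121π^2/3 + 81.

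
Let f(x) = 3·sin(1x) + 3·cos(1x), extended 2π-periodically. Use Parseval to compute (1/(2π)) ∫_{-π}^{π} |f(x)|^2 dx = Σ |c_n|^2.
Σ |c_n|^2 = 9

Expand |f|^2 and use orthogonality of {sin(nx), cos(mx)} on [-π, π]:
  ∫_{-π}^{π} sin(nx)^2 dx = π, ∫ cos(mx)^2 dx = π, and cross terms integrate to 0.
So ∫_{-π}^{π} f(x)^2 dx = 3^2 · π + 3^2 · π = (9 + 9)π.
Divide by 2π: (9 + 9)/2 = 9.
By Parseval, this equals Σ |c_n|^2.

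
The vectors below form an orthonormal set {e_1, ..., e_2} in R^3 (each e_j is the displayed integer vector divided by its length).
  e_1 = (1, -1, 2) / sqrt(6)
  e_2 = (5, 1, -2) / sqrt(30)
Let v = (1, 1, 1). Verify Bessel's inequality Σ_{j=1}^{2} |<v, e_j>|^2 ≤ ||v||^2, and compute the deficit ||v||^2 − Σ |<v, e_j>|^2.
Σ |<v, e_j>|^2 = 6/5; ||v||^2 = 3; deficit = 9/5

Write each e_j = u_j / sqrt(<u_j, u_j>) where u_j is the displayed integer vector. Then <v, e_j> = <v, u_j> / sqrt(<u_j, u_j>), so |<v, e_j>|^2 = <v, u_j>^2 / <u_j, u_j>.
Coefficients: <v, e_1> = 2/sqrt(6), <v, e_2> = 4/sqrt(30).
Square and sum: Σ |<v, e_j>|^2 = 6/5.
Compute ||v||^2 = v·v = 3.
Deficit = 3 − 6/5 = 9/5 ≥ 0, confirming Bessel's inequality. (The deficit equals ||v − Σ <v,e_j> e_j||^2, the squared distance from v to span{e_j}.)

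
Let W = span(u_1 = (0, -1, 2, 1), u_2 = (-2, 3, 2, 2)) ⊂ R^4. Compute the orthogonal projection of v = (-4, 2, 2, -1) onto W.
proj_W(v) = (-62/39, 34/13, 44/39, 53/39)

Set up U = [u_1 | ... | u_2] ∈ R^(4×2). The projector onto W = col(U) is P = U (U^T U)^(-1) U^T.
Compute U^T U =
  [6, 3]
  [3, 21],
and U^T v = (1, 16).
Solve U^T U · c = U^T v for the coefficients: c = (-3/13, 31/39). The projection is proj_W(v) = U c.
Check: (v - proj_W(v)) · u_1 = 0  (should be 0).
Check: (v - proj_W(v)) · u_2 = 0  (should be 0).
Result: proj_W(v) = (-62/39, 34/13, 44/39, 53/39).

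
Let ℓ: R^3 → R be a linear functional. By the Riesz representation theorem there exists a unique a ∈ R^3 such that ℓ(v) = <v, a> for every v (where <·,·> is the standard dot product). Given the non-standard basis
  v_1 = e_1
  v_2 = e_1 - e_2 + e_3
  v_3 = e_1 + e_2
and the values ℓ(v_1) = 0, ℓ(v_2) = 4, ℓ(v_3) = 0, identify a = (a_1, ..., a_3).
a = (0, 0, 4)

Write a = (a_1, ..., a_3) in the standard basis. For each basis vector v_i, ℓ(v_i) = <v_i, a> is a linear equation in the a_j's. Collect the n equations into a matrix system V a = ℓ, where row i of V is v_i (expressed in the standard basis). Since V is invertible (lower-triangular with 1s on the diagonal, up to permutation), solve by back-substitution:
  V =
[[1, 0, 0],
 [1, -1, 1],
 [1, 1, 0]]
  V a = (0, 4, 0)
Solving gives a = (0, 0, 4).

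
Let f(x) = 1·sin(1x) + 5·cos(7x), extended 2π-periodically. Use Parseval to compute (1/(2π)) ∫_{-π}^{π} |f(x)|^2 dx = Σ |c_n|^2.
Σ |c_n|^2 = 13

Expand |f|^2 and use orthogonality of {sin(nx), cos(mx)} on [-π, π]:
  ∫_{-π}^{π} sin(nx)^2 dx = π, ∫ cos(mx)^2 dx = π, and cross terms integrate to 0.
So ∫_{-π}^{π} f(x)^2 dx = 1^2 · π + 5^2 · π = (1 + 25)π.
Divide by 2π: (1 + 25)/2 = 13.
By Parseval, this equals Σ |c_n|^2.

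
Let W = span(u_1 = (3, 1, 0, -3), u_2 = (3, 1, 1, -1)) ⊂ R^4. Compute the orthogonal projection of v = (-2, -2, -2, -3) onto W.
proj_W(v) = (-129/59, -43/59, -146/59, -163/59)

Set up U = [u_1 | ... | u_2] ∈ R^(4×2). The projector onto W = col(U) is P = U (U^T U)^(-1) U^T.
Compute U^T U =
  [19, 13]
  [13, 12],
and U^T v = (1, -7).
Solve U^T U · c = U^T v for the coefficients: c = (103/59, -146/59). The projection is proj_W(v) = U c.
Check: (v - proj_W(v)) · u_1 = 0  (should be 0).
Check: (v - proj_W(v)) · u_2 = 0  (should be 0).
Result: proj_W(v) = (-129/59, -43/59, -146/59, -163/59).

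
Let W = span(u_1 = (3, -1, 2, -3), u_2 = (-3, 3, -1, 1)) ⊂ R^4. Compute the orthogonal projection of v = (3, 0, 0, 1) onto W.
proj_W(v) = (22/19, -230/171, 50/171, -34/171)

Set up U = [u_1 | ... | u_2] ∈ R^(4×2). The projector onto W = col(U) is P = U (U^T U)^(-1) U^T.
Compute U^T U =
  [23, -17]
  [-17, 20],
and U^T v = (6, -8).
Solve U^T U · c = U^T v for the coefficients: c = (-16/171, -82/171). The projection is proj_W(v) = U c.
Check: (v - proj_W(v)) · u_1 = 0  (should be 0).
Check: (v - proj_W(v)) · u_2 = 0  (should be 0).
Result: proj_W(v) = (22/19, -230/171, 50/171, -34/171).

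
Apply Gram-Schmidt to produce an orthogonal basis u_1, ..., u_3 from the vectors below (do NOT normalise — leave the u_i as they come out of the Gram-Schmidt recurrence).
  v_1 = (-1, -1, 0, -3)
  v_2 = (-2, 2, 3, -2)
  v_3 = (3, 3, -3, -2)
Orthogonal basis:
  u_1 = (-1, -1, 0, -3)
  u_2 = (-16/11, 28/11, 3, -4/11)
  u_3 = (101/39, 145/39, -28/13, -82/39)

Apply the Gram-Schmidt recurrence
  u_1 = v_1
  u_i = v_i − Σ_{j<i} ((v_i · u_j) / (u_j · u_j)) · u_j.

Step by step this gives:
  u_1 = (-1, -1, 0, -3)
  u_2 = (-16/11, 28/11, 3, -4/11)
  u_3 = (101/39, 145/39, -28/13, -82/39)

Orthogonality check:
  u_2 · u_1 = 0 (should be 0)
  u_3 · u_1 = 0 (should be 0)
  u_3 · u_2 = 0 (should be 0)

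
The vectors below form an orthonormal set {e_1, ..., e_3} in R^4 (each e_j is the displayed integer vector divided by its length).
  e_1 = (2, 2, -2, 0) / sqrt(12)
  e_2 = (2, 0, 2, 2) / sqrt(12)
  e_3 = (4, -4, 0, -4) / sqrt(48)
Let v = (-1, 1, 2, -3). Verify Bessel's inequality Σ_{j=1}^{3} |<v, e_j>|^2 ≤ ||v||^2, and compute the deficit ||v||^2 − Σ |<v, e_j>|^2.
Σ |<v, e_j>|^2 = 3; ||v||^2 = 15; deficit = 12

Write each e_j = u_j / sqrt(<u_j, u_j>) where u_j is the displayed integer vector. Then <v, e_j> = <v, u_j> / sqrt(<u_j, u_j>), so |<v, e_j>|^2 = <v, u_j>^2 / <u_j, u_j>.
Coefficients: <v, e_1> = -4/sqrt(12), <v, e_2> = -4/sqrt(12), <v, e_3> = 4/sqrt(48).
Square and sum: Σ |<v, e_j>|^2 = 3.
Compute ||v||^2 = v·v = 15.
Deficit = 15 − 3 = 12 ≥ 0, confirming Bessel's inequality. (The deficit equals ||v − Σ <v,e_j> e_j||^2, the squared distance from v to span{e_j}.)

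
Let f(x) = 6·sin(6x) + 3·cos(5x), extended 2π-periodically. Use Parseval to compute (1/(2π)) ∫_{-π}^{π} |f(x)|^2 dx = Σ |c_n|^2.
Σ |c_n|^2 = 45/2

Expand |f|^2 and use orthogonality of {sin(nx), cos(mx)} on [-π, π]:
  ∫_{-π}^{π} sin(nx)^2 dx = π, ∫ cos(mx)^2 dx = π, and cross terms integrate to 0.
So ∫_{-π}^{π} f(x)^2 dx = 6^2 · π + 3^2 · π = (36 + 9)π.
Divide by 2π: (36 + 9)/2 = 45/2.
By Parseval, this equals Σ |c_n|^2.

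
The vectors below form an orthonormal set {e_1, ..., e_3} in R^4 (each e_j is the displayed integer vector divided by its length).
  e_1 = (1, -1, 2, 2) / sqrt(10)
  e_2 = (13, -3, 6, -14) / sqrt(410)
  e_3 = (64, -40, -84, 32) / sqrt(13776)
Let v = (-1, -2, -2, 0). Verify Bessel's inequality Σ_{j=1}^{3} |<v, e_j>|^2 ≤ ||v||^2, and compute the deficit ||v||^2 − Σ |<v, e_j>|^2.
Σ |<v, e_j>|^2 = 89/21; ||v||^2 = 9; deficit = 100/21

Write each e_j = u_j / sqrt(<u_j, u_j>) where u_j is the displayed integer vector. Then <v, e_j> = <v, u_j> / sqrt(<u_j, u_j>), so |<v, e_j>|^2 = <v, u_j>^2 / <u_j, u_j>.
Coefficients: <v, e_1> = -3/sqrt(10), <v, e_2> = -19/sqrt(410), <v, e_3> = 184/sqrt(13776).
Square and sum: Σ |<v, e_j>|^2 = 89/21.
Compute ||v||^2 = v·v = 9.
Deficit = 9 − 89/21 = 100/21 ≥ 0, confirming Bessel's inequality. (The deficit equals ||v − Σ <v,e_j> e_j||^2, the squared distance from v to span{e_j}.)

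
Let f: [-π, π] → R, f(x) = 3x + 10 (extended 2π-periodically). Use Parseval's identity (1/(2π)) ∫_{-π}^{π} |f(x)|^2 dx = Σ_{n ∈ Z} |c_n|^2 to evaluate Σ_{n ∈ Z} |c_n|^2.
Σ |c_n|^2 = 3π^2 + 100

Expand and integrate term by term over [-π, π]:
  ∫ (3x)^2 dx = 9·(2π^3/3); ∫ 2·3·(10)·x dx = 0 (odd integrand); ∫ 10^2 dx = 100·2π.
So (1/(2π)) ∫_{-π}^{π} (3x + 10)^2 dx = 9π^2/3 + 100 = 3π^2 + 100.
Parseval ⇒ Σ |c_n|^2 = 3π^2 + 100.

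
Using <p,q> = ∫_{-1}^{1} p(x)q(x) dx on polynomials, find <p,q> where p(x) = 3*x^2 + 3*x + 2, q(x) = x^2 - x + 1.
<p,q> = 98/15

Expand the product: p(x)·q(x) = 3*x^4 + 2*x^2 + x + 2.
∫_{-1}^{1} of each monomial x^k gives [2/(k+1) if k even, 0 if k odd]. Integrating term-by-term (or equivalently evaluating the antiderivative F(x) = 3*x^5/5 + 2*x^3/3 + x^2/2 + 2*x at the endpoints):
  F(1) − F(−1) = 113/30 − (-83/30) = 98/15.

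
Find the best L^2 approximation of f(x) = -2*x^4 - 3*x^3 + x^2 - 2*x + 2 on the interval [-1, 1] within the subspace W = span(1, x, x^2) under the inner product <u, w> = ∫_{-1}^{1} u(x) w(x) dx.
g(x) = -5*x^2/7 - 19*x/5 + 76/35

The best approximation g ∈ W is the orthogonal projection of f onto W. Writing g = a_0 + a_1 x + a_2 x^2, the coefficients solve the normal equations G · a = b where
  G_{ij} = <φ_i, φ_j> and b_i = <f, φ_i>, with φ_0 = 1, φ_1 = x, φ_2 = x^2.
G =
  [2, 0, 2/3]
  [0, 2/3, 0]
  [2/3, 0, 2/5],
b = (58/15, -38/15, 122/105).
Solving gives a_0 = 76/35, a_1 = -19/5, a_2 = -5/7, so
  g(x) = -5*x^2/7 - 19*x/5 + 76/35.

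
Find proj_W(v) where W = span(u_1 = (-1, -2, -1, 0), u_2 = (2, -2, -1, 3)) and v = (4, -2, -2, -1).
proj_W(v) = (13/11, -14/11, -7/11, 20/11)

Set up U = [u_1 | ... | u_2] ∈ R^(4×2). The projector onto W = col(U) is P = U (U^T U)^(-1) U^T.
Compute U^T U =
  [6, 3]
  [3, 18],
and U^T v = (2, 11).
Solve U^T U · c = U^T v for the coefficients: c = (1/33, 20/33). The projection is proj_W(v) = U c.
Check: (v - proj_W(v)) · u_1 = 0  (should be 0).
Check: (v - proj_W(v)) · u_2 = 0  (should be 0).
Result: proj_W(v) = (13/11, -14/11, -7/11, 20/11).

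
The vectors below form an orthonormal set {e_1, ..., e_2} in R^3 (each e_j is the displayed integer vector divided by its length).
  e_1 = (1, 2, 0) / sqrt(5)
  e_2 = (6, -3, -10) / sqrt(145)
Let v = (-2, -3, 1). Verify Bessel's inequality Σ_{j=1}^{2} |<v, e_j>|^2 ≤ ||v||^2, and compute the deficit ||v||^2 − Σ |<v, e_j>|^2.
Σ |<v, e_j>|^2 = 405/29; ||v||^2 = 14; deficit = 1/29

Write each e_j = u_j / sqrt(<u_j, u_j>) where u_j is the displayed integer vector. Then <v, e_j> = <v, u_j> / sqrt(<u_j, u_j>), so |<v, e_j>|^2 = <v, u_j>^2 / <u_j, u_j>.
Coefficients: <v, e_1> = -8/sqrt(5), <v, e_2> = -13/sqrt(145).
Square and sum: Σ |<v, e_j>|^2 = 405/29.
Compute ||v||^2 = v·v = 14.
Deficit = 14 − 405/29 = 1/29 ≥ 0, confirming Bessel's inequality. (The deficit equals ||v − Σ <v,e_j> e_j||^2, the squared distance from v to span{e_j}.)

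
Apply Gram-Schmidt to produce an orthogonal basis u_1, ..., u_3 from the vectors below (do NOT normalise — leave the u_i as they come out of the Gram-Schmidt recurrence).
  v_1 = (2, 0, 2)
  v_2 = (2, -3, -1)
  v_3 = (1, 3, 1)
Orthogonal basis:
  u_1 = (2, 0, 2)
  u_2 = (3/2, -3, -3/2)
  u_3 = (1, 1, -1)

Apply the Gram-Schmidt recurrence
  u_1 = v_1
  u_i = v_i − Σ_{j<i} ((v_i · u_j) / (u_j · u_j)) · u_j.

Step by step this gives:
  u_1 = (2, 0, 2)
  u_2 = (3/2, -3, -3/2)
  u_3 = (1, 1, -1)

Orthogonality check:
  u_2 · u_1 = 0 (should be 0)
  u_3 · u_1 = 0 (should be 0)
  u_3 · u_2 = 0 (should be 0)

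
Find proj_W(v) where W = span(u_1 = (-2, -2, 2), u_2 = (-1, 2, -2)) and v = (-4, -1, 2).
proj_W(v) = (-4, -3/2, 3/2)

Set up U = [u_1 | ... | u_2] ∈ R^(3×2). The projector onto W = col(U) is P = U (U^T U)^(-1) U^T.
Compute U^T U =
  [12, -6]
  [-6, 9],
and U^T v = (14, -2).
Solve U^T U · c = U^T v for the coefficients: c = (19/12, 5/6). The projection is proj_W(v) = U c.
Check: (v - proj_W(v)) · u_1 = 0  (should be 0).
Check: (v - proj_W(v)) · u_2 = 0  (should be 0).
Result: proj_W(v) = (-4, -3/2, 3/2).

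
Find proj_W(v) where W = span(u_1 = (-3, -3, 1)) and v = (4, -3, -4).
proj_W(v) = (21/19, 21/19, -7/19)

Set up U = [u_1 | ... | u_1] ∈ R^(3×1). The projector onto W = col(U) is P = U (U^T U)^(-1) U^T.
Compute U^T U =
  [19],
and U^T v = (-7).
Solve U^T U · c = U^T v for the coefficients: c = (-7/19). The projection is proj_W(v) = U c.
Check: (v - proj_W(v)) · u_1 = 0  (should be 0).
Result: proj_W(v) = (21/19, 21/19, -7/19).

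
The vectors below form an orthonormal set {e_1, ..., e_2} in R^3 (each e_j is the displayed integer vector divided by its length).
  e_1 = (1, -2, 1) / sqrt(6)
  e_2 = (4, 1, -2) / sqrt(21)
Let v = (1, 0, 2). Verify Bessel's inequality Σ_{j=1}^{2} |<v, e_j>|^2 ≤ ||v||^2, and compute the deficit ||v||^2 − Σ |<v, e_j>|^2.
Σ |<v, e_j>|^2 = 3/2; ||v||^2 = 5; deficit = 7/2

Write each e_j = u_j / sqrt(<u_j, u_j>) where u_j is the displayed integer vector. Then <v, e_j> = <v, u_j> / sqrt(<u_j, u_j>), so |<v, e_j>|^2 = <v, u_j>^2 / <u_j, u_j>.
Coefficients: <v, e_1> = 3/sqrt(6), <v, e_2> = 0/sqrt(21).
Square and sum: Σ |<v, e_j>|^2 = 3/2.
Compute ||v||^2 = v·v = 5.
Deficit = 5 − 3/2 = 7/2 ≥ 0, confirming Bessel's inequality. (The deficit equals ||v − Σ <v,e_j> e_j||^2, the squared distance from v to span{e_j}.)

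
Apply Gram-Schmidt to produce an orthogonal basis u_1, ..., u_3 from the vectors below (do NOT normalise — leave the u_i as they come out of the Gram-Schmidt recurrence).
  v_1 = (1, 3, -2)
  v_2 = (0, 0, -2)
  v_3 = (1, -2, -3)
Orthogonal basis:
  u_1 = (1, 3, -2)
  u_2 = (-2/7, -6/7, -10/7)
  u_3 = (3/2, -1/2, 0)

Apply the Gram-Schmidt recurrence
  u_1 = v_1
  u_i = v_i − Σ_{j<i} ((v_i · u_j) / (u_j · u_j)) · u_j.

Step by step this gives:
  u_1 = (1, 3, -2)
  u_2 = (-2/7, -6/7, -10/7)
  u_3 = (3/2, -1/2, 0)

Orthogonality check:
  u_2 · u_1 = 0 (should be 0)
  u_3 · u_1 = 0 (should be 0)
  u_3 · u_2 = 0 (should be 0)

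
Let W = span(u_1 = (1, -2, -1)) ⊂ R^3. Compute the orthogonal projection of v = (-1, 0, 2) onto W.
proj_W(v) = (-1/2, 1, 1/2)

Set up U = [u_1 | ... | u_1] ∈ R^(3×1). The projector onto W = col(U) is P = U (U^T U)^(-1) U^T.
Compute U^T U =
  [6],
and U^T v = (-3).
Solve U^T U · c = U^T v for the coefficients: c = (-1/2). The projection is proj_W(v) = U c.
Check: (v - proj_W(v)) · u_1 = 0  (should be 0).
Result: proj_W(v) = (-1/2, 1, 1/2).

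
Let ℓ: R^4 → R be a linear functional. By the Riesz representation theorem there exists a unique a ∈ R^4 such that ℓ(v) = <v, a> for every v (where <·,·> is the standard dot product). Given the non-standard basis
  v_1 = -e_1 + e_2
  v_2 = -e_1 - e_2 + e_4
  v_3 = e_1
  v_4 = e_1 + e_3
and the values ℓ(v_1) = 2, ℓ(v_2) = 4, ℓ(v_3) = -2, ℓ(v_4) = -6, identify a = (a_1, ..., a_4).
a = (-2, 0, -4, 2)

Write a = (a_1, ..., a_4) in the standard basis. For each basis vector v_i, ℓ(v_i) = <v_i, a> is a linear equation in the a_j's. Collect the n equations into a matrix system V a = ℓ, where row i of V is v_i (expressed in the standard basis). Since V is invertible (lower-triangular with 1s on the diagonal, up to permutation), solve by back-substitution:
  V =
[[-1, 1, 0, 0],
 [-1, -1, 0, 1],
 [1, 0, 0, 0],
 [1, 0, 1, 0]]
  V a = (2, 4, -2, -6)
Solving gives a = (-2, 0, -4, 2).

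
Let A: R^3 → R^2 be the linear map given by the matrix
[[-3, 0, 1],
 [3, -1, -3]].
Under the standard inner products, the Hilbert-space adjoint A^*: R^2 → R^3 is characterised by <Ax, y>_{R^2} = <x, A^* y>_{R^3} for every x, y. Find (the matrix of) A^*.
A^* = A^T =
[[-3, 3],
 [0, -1],
 [1, -3]]

For real matrices with standard dot products, the defining identity <Ax, y> = <x, A^* y> gives (Ax)^T y = x^T (A^*) y, i.e. x^T A^T y = x^T (A^*) y. Since this holds for all x, y, we must have A^* = A^T. Therefore
A^* =
[[-3, 3],
 [0, -1],
 [1, -3]].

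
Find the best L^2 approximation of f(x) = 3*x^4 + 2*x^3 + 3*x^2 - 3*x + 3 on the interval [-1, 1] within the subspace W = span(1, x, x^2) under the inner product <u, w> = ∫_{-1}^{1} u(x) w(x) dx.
g(x) = 39*x^2/7 - 9*x/5 + 96/35

The best approximation g ∈ W is the orthogonal projection of f onto W. Writing g = a_0 + a_1 x + a_2 x^2, the coefficients solve the normal equations G · a = b where
  G_{ij} = <φ_i, φ_j> and b_i = <f, φ_i>, with φ_0 = 1, φ_1 = x, φ_2 = x^2.
G =
  [2, 0, 2/3]
  [0, 2/3, 0]
  [2/3, 0, 2/5],
b = (46/5, -6/5, 142/35).
Solving gives a_0 = 96/35, a_1 = -9/5, a_2 = 39/7, so
  g(x) = 39*x^2/7 - 9*x/5 + 96/35.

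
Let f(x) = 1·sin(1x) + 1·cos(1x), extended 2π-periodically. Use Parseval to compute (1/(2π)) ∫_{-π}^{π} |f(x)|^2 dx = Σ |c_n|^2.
Σ |c_n|^2 = 1

Expand |f|^2 and use orthogonality of {sin(nx), cos(mx)} on [-π, π]:
  ∫_{-π}^{π} sin(nx)^2 dx = π, ∫ cos(mx)^2 dx = π, and cross terms integrate to 0.
So ∫_{-π}^{π} f(x)^2 dx = 1^2 · π + 1^2 · π = (1 + 1)π.
Divide by 2π: (1 + 1)/2 = 1.
By Parseval, this equals Σ |c_n|^2.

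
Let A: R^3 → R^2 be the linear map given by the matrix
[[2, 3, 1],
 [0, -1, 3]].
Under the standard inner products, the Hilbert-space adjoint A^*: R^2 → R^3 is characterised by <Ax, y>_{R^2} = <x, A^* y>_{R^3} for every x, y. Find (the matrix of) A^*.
A^* = A^T =
[[2, 0],
 [3, -1],
 [1, 3]]

For real matrices with standard dot products, the defining identity <Ax, y> = <x, A^* y> gives (Ax)^T y = x^T (A^*) y, i.e. x^T A^T y = x^T (A^*) y. Since this holds for all x, y, we must have A^* = A^T. Therefore
A^* =
[[2, 0],
 [3, -1],
 [1, 3]].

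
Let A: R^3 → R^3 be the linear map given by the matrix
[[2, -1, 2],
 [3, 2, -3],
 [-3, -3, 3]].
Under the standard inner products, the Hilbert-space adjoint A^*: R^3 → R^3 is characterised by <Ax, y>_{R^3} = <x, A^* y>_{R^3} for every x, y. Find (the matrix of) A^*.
A^* = A^T =
[[2, 3, -3],
 [-1, 2, -3],
 [2, -3, 3]]

For real matrices with standard dot products, the defining identity <Ax, y> = <x, A^* y> gives (Ax)^T y = x^T (A^*) y, i.e. x^T A^T y = x^T (A^*) y. Since this holds for all x, y, we must have A^* = A^T. Therefore
A^* =
[[2, 3, -3],
 [-1, 2, -3],
 [2, -3, 3]].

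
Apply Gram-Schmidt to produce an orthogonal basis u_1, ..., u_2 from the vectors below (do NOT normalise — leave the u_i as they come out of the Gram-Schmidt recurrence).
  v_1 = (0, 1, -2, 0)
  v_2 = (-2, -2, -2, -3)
Orthogonal basis:
  u_1 = (0, 1, -2, 0)
  u_2 = (-2, -12/5, -6/5, -3)

Apply the Gram-Schmidt recurrence
  u_1 = v_1
  u_i = v_i − Σ_{j<i} ((v_i · u_j) / (u_j · u_j)) · u_j.

Step by step this gives:
  u_1 = (0, 1, -2, 0)
  u_2 = (-2, -12/5, -6/5, -3)

Orthogonality check:
  u_2 · u_1 = 0 (should be 0)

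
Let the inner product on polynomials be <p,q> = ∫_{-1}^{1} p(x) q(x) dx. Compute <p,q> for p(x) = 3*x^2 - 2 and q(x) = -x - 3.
<p,q> = 6

Expand the product: p(x)·q(x) = -3*x^3 - 9*x^2 + 2*x + 6.
∫_{-1}^{1} of each monomial x^k gives [2/(k+1) if k even, 0 if k odd]. Integrating term-by-term (or equivalently evaluating the antiderivative F(x) = -3*x^4/4 - 3*x^3 + x^2 + 6*x at the endpoints):
  F(1) − F(−1) = 13/4 − (-11/4) = 6.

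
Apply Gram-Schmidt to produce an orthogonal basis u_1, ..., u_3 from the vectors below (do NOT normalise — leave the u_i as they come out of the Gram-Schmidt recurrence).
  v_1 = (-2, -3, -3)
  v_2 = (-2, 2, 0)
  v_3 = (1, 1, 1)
Orthogonal basis:
  u_1 = (-2, -3, -3)
  u_2 = (-24/11, 19/11, -3/11)
  u_3 = (3/43, 3/43, -5/43)

Apply the Gram-Schmidt recurrence
  u_1 = v_1
  u_i = v_i − Σ_{j<i} ((v_i · u_j) / (u_j · u_j)) · u_j.

Step by step this gives:
  u_1 = (-2, -3, -3)
  u_2 = (-24/11, 19/11, -3/11)
  u_3 = (3/43, 3/43, -5/43)

Orthogonality check:
  u_2 · u_1 = 0 (should be 0)
  u_3 · u_1 = 0 (should be 0)
  u_3 · u_2 = 0 (should be 0)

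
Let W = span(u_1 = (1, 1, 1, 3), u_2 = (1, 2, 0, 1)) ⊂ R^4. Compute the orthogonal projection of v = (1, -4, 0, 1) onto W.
proj_W(v) = (-1, -3, 1, 1)

Set up U = [u_1 | ... | u_2] ∈ R^(4×2). The projector onto W = col(U) is P = U (U^T U)^(-1) U^T.
Compute U^T U =
  [12, 6]
  [6, 6],
and U^T v = (0, -6).
Solve U^T U · c = U^T v for the coefficients: c = (1, -2). The projection is proj_W(v) = U c.
Check: (v - proj_W(v)) · u_1 = 0  (should be 0).
Check: (v - proj_W(v)) · u_2 = 0  (should be 0).
Result: proj_W(v) = (-1, -3, 1, 1).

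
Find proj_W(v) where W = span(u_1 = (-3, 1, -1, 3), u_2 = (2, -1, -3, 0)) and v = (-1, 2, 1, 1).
proj_W(v) = (-217/132, 91/132, 133/132, 35/44)

Set up U = [u_1 | ... | u_2] ∈ R^(4×2). The projector onto W = col(U) is P = U (U^T U)^(-1) U^T.
Compute U^T U =
  [20, -4]
  [-4, 14],
and U^T v = (7, -7).
Solve U^T U · c = U^T v for the coefficients: c = (35/132, -14/33). The projection is proj_W(v) = U c.
Check: (v - proj_W(v)) · u_1 = 0  (should be 0).
Check: (v - proj_W(v)) · u_2 = 0  (should be 0).
Result: proj_W(v) = (-217/132, 91/132, 133/132, 35/44).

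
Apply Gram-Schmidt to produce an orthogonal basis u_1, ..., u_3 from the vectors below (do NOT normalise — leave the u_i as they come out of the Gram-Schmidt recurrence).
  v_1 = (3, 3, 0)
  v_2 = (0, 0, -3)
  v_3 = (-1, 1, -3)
Orthogonal basis:
  u_1 = (3, 3, 0)
  u_2 = (0, 0, -3)
  u_3 = (-1, 1, 0)

Apply the Gram-Schmidt recurrence
  u_1 = v_1
  u_i = v_i − Σ_{j<i} ((v_i · u_j) / (u_j · u_j)) · u_j.

Step by step this gives:
  u_1 = (3, 3, 0)
  u_2 = (0, 0, -3)
  u_3 = (-1, 1, 0)

Orthogonality check:
  u_2 · u_1 = 0 (should be 0)
  u_3 · u_1 = 0 (should be 0)
  u_3 · u_2 = 0 (should be 0)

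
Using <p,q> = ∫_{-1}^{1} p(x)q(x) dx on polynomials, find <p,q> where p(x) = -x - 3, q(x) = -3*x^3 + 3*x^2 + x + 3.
<p,q> = -352/15

Expand the product: p(x)·q(x) = 3*x^4 + 6*x^3 - 10*x^2 - 6*x - 9.
∫_{-1}^{1} of each monomial x^k gives [2/(k+1) if k even, 0 if k odd]. Integrating term-by-term (or equivalently evaluating the antiderivative F(x) = 3*x^5/5 + 3*x^4/2 - 10*x^3/3 - 3*x^2 - 9*x at the endpoints):
  F(1) − F(−1) = -397/30 − (307/30) = -352/15.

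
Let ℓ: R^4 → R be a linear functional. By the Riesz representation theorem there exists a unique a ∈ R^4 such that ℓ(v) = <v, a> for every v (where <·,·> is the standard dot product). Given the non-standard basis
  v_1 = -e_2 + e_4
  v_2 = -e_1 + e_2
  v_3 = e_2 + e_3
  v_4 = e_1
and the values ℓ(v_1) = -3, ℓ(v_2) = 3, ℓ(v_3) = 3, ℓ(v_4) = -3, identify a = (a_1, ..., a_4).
a = (-3, 0, 3, -3)

Write a = (a_1, ..., a_4) in the standard basis. For each basis vector v_i, ℓ(v_i) = <v_i, a> is a linear equation in the a_j's. Collect the n equations into a matrix system V a = ℓ, where row i of V is v_i (expressed in the standard basis). Since V is invertible (lower-triangular with 1s on the diagonal, up to permutation), solve by back-substitution:
  V =
[[0, -1, 0, 1],
 [-1, 1, 0, 0],
 [0, 1, 1, 0],
 [1, 0, 0, 0]]
  V a = (-3, 3, 3, -3)
Solving gives a = (-3, 0, 3, -3).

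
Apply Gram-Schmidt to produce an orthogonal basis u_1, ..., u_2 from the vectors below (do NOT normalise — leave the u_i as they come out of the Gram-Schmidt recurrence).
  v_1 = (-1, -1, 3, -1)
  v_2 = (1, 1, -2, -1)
Orthogonal basis:
  u_1 = (-1, -1, 3, -1)
  u_2 = (5/12, 5/12, -1/4, -19/12)

Apply the Gram-Schmidt recurrence
  u_1 = v_1
  u_i = v_i − Σ_{j<i} ((v_i · u_j) / (u_j · u_j)) · u_j.

Step by step this gives:
  u_1 = (-1, -1, 3, -1)
  u_2 = (5/12, 5/12, -1/4, -19/12)

Orthogonality check:
  u_2 · u_1 = 0 (should be 0)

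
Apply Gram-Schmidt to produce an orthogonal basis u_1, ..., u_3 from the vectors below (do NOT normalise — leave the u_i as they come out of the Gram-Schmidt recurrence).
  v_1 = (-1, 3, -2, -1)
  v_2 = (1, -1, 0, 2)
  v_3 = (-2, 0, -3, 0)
Orthogonal basis:
  u_1 = (-1, 3, -2, -1)
  u_2 = (3/5, 1/5, -4/5, 8/5)
  u_3 = (-5/3, -5/3, -5/3, 0)

Apply the Gram-Schmidt recurrence
  u_1 = v_1
  u_i = v_i − Σ_{j<i} ((v_i · u_j) / (u_j · u_j)) · u_j.

Step by step this gives:
  u_1 = (-1, 3, -2, -1)
  u_2 = (3/5, 1/5, -4/5, 8/5)
  u_3 = (-5/3, -5/3, -5/3, 0)

Orthogonality check:
  u_2 · u_1 = 0 (should be 0)
  u_3 · u_1 = 0 (should be 0)
  u_3 · u_2 = 0 (should be 0)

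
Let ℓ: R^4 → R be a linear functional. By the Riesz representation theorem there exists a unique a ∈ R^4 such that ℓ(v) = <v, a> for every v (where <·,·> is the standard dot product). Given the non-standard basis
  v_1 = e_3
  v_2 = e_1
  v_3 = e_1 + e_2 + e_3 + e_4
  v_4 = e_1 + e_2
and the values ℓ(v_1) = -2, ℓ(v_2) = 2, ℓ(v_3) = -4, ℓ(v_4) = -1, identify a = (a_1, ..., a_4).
a = (2, -3, -2, -1)

Write a = (a_1, ..., a_4) in the standard basis. For each basis vector v_i, ℓ(v_i) = <v_i, a> is a linear equation in the a_j's. Collect the n equations into a matrix system V a = ℓ, where row i of V is v_i (expressed in the standard basis). Since V is invertible (lower-triangular with 1s on the diagonal, up to permutation), solve by back-substitution:
  V =
[[0, 0, 1, 0],
 [1, 0, 0, 0],
 [1, 1, 1, 1],
 [1, 1, 0, 0]]
  V a = (-2, 2, -4, -1)
Solving gives a = (2, -3, -2, -1).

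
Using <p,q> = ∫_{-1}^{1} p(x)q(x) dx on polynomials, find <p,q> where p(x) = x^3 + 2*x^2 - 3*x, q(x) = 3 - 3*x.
<p,q> = 44/5

Expand the product: p(x)·q(x) = -3*x^4 - 3*x^3 + 15*x^2 - 9*x.
∫_{-1}^{1} of each monomial x^k gives [2/(k+1) if k even, 0 if k odd]. Integrating term-by-term (or equivalently evaluating the antiderivative F(x) = -3*x^5/5 - 3*x^4/4 + 5*x^3 - 9*x^2/2 at the endpoints):
  F(1) − F(−1) = -17/20 − (-193/20) = 44/5.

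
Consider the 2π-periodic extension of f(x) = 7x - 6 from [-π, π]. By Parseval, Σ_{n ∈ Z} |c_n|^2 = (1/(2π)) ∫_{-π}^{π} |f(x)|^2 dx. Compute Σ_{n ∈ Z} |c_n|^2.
Σ |c_n|^2 = 49π^2/3 + 36

Expand and integrate term by term over [-π, π]:
  ∫ (7x)^2 dx = 49·(2π^3/3); ∫ 2·7·(-6)·x dx = 0 (odd integrand); ∫ (-6)^2 dx = 36·2π.
So (1/(2π)) ∫_{-π}^{π} (7x - 6)^2 dx = 49π^2/3 + 36 = 49π^2/3 + 36.
Parseval ⇒ Σ |c_n|^2 = 49π^2/3 + 36.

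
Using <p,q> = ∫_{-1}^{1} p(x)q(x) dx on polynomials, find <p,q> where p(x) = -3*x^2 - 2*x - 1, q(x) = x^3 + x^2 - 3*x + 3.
<p,q> = -32/3

Expand the product: p(x)·q(x) = -3*x^5 - 5*x^4 + 6*x^3 - 4*x^2 - 3*x - 3.
∫_{-1}^{1} of each monomial x^k gives [2/(k+1) if k even, 0 if k odd]. Integrating term-by-term (or equivalently evaluating the antiderivative F(x) = -x^6/2 - x^5 + 3*x^4/2 - 4*x^3/3 - 3*x^2/2 - 3*x at the endpoints):
  F(1) − F(−1) = -35/6 − (29/6) = -32/3.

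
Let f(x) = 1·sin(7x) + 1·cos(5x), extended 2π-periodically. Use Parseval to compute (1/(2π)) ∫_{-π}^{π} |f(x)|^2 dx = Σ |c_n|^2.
Σ |c_n|^2 = 1

Expand |f|^2 and use orthogonality of {sin(nx), cos(mx)} on [-π, π]:
  ∫_{-π}^{π} sin(nx)^2 dx = π, ∫ cos(mx)^2 dx = π, and cross terms integrate to 0.
So ∫_{-π}^{π} f(x)^2 dx = 1^2 · π + 1^2 · π = (1 + 1)π.
Divide by 2π: (1 + 1)/2 = 1.
By Parseval, this equals Σ |c_n|^2.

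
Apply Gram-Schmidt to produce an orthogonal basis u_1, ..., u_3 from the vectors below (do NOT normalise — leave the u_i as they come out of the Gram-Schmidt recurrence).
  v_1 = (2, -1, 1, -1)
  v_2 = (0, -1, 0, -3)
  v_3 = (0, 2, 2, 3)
Orthogonal basis:
  u_1 = (2, -1, 1, -1)
  u_2 = (-8/7, -3/7, -4/7, -17/7)
  u_3 = (-14/27, 19/18, 47/27, -19/54)

Apply the Gram-Schmidt recurrence
  u_1 = v_1
  u_i = v_i − Σ_{j<i} ((v_i · u_j) / (u_j · u_j)) · u_j.

Step by step this gives:
  u_1 = (2, -1, 1, -1)
  u_2 = (-8/7, -3/7, -4/7, -17/7)
  u_3 = (-14/27, 19/18, 47/27, -19/54)

Orthogonality check:
  u_2 · u_1 = 0 (should be 0)
  u_3 · u_1 = 0 (should be 0)
  u_3 · u_2 = 0 (should be 0)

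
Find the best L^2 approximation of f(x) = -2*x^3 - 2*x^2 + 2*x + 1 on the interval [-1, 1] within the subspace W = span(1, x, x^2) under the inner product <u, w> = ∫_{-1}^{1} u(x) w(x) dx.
g(x) = -2*x^2 + 4*x/5 + 1

The best approximation g ∈ W is the orthogonal projection of f onto W. Writing g = a_0 + a_1 x + a_2 x^2, the coefficients solve the normal equations G · a = b where
  G_{ij} = <φ_i, φ_j> and b_i = <f, φ_i>, with φ_0 = 1, φ_1 = x, φ_2 = x^2.
G =
  [2, 0, 2/3]
  [0, 2/3, 0]
  [2/3, 0, 2/5],
b = (2/3, 8/15, -2/15).
Solving gives a_0 = 1, a_1 = 4/5, a_2 = -2, so
  g(x) = -2*x^2 + 4*x/5 + 1.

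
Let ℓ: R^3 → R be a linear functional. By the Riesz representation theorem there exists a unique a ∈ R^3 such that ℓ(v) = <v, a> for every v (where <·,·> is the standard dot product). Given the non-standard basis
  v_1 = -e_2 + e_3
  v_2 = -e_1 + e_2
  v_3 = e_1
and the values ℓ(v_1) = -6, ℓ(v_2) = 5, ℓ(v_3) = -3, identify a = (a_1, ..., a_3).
a = (-3, 2, -4)

Write a = (a_1, ..., a_3) in the standard basis. For each basis vector v_i, ℓ(v_i) = <v_i, a> is a linear equation in the a_j's. Collect the n equations into a matrix system V a = ℓ, where row i of V is v_i (expressed in the standard basis). Since V is invertible (lower-triangular with 1s on the diagonal, up to permutation), solve by back-substitution:
  V =
[[0, -1, 1],
 [-1, 1, 0],
 [1, 0, 0]]
  V a = (-6, 5, -3)
Solving gives a = (-3, 2, -4).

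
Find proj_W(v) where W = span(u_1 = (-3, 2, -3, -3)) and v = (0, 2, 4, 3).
proj_W(v) = (51/31, -34/31, 51/31, 51/31)

Set up U = [u_1 | ... | u_1] ∈ R^(4×1). The projector onto W = col(U) is P = U (U^T U)^(-1) U^T.
Compute U^T U =
  [31],
and U^T v = (-17).
Solve U^T U · c = U^T v for the coefficients: c = (-17/31). The projection is proj_W(v) = U c.
Check: (v - proj_W(v)) · u_1 = 0  (should be 0).
Result: proj_W(v) = (51/31, -34/31, 51/31, 51/31).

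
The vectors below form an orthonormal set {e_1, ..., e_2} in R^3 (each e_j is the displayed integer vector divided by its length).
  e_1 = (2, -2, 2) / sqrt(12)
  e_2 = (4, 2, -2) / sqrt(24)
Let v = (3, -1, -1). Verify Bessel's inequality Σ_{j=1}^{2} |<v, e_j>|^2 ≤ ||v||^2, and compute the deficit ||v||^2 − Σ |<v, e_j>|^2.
Σ |<v, e_j>|^2 = 9; ||v||^2 = 11; deficit = 2

Write each e_j = u_j / sqrt(<u_j, u_j>) where u_j is the displayed integer vector. Then <v, e_j> = <v, u_j> / sqrt(<u_j, u_j>), so |<v, e_j>|^2 = <v, u_j>^2 / <u_j, u_j>.
Coefficients: <v, e_1> = 6/sqrt(12), <v, e_2> = 12/sqrt(24).
Square and sum: Σ |<v, e_j>|^2 = 9.
Compute ||v||^2 = v·v = 11.
Deficit = 11 − 9 = 2 ≥ 0, confirming Bessel's inequality. (The deficit equals ||v − Σ <v,e_j> e_j||^2, the squared distance from v to span{e_j}.)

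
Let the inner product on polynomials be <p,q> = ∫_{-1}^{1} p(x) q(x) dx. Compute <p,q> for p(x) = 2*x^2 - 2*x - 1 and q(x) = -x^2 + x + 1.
<p,q> = -32/15

Expand the product: p(x)·q(x) = -2*x^4 + 4*x^3 + x^2 - 3*x - 1.
∫_{-1}^{1} of each monomial x^k gives [2/(k+1) if k even, 0 if k odd]. Integrating term-by-term (or equivalently evaluating the antiderivative F(x) = -2*x^5/5 + x^4 + x^3/3 - 3*x^2/2 - x at the endpoints):
  F(1) − F(−1) = -47/30 − (17/30) = -32/15.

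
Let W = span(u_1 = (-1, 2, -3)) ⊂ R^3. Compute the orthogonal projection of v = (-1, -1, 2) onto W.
proj_W(v) = (1/2, -1, 3/2)

Set up U = [u_1 | ... | u_1] ∈ R^(3×1). The projector onto W = col(U) is P = U (U^T U)^(-1) U^T.
Compute U^T U =
  [14],
and U^T v = (-7).
Solve U^T U · c = U^T v for the coefficients: c = (-1/2). The projection is proj_W(v) = U c.
Check: (v - proj_W(v)) · u_1 = 0  (should be 0).
Result: proj_W(v) = (1/2, -1, 3/2).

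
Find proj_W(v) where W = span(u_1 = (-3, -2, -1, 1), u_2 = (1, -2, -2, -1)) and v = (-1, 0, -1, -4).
proj_W(v) = (105/146, -65/73, -70/73, -85/146)

Set up U = [u_1 | ... | u_2] ∈ R^(4×2). The projector onto W = col(U) is P = U (U^T U)^(-1) U^T.
Compute U^T U =
  [15, 2]
  [2, 10],
and U^T v = (0, 5).
Solve U^T U · c = U^T v for the coefficients: c = (-5/73, 75/146). The projection is proj_W(v) = U c.
Check: (v - proj_W(v)) · u_1 = 0  (should be 0).
Check: (v - proj_W(v)) · u_2 = 0  (should be 0).
Result: proj_W(v) = (105/146, -65/73, -70/73, -85/146).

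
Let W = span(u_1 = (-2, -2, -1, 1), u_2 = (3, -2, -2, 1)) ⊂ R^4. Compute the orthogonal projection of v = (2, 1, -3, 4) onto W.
proj_W(v) = (409/179, -286/179, -282/179, 143/179)

Set up U = [u_1 | ... | u_2] ∈ R^(4×2). The projector onto W = col(U) is P = U (U^T U)^(-1) U^T.
Compute U^T U =
  [10, 1]
  [1, 18],
and U^T v = (1, 14).
Solve U^T U · c = U^T v for the coefficients: c = (4/179, 139/179). The projection is proj_W(v) = U c.
Check: (v - proj_W(v)) · u_1 = 0  (should be 0).
Check: (v - proj_W(v)) · u_2 = 0  (should be 0).
Result: proj_W(v) = (409/179, -286/179, -282/179, 143/179).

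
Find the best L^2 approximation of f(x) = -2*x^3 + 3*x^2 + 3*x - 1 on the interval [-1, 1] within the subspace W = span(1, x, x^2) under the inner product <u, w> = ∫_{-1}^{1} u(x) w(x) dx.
g(x) = 3*x^2 + 9*x/5 - 1

The best approximation g ∈ W is the orthogonal projection of f onto W. Writing g = a_0 + a_1 x + a_2 x^2, the coefficients solve the normal equations G · a = b where
  G_{ij} = <φ_i, φ_j> and b_i = <f, φ_i>, with φ_0 = 1, φ_1 = x, φ_2 = x^2.
G =
  [2, 0, 2/3]
  [0, 2/3, 0]
  [2/3, 0, 2/5],
b = (0, 6/5, 8/15).
Solving gives a_0 = -1, a_1 = 9/5, a_2 = 3, so
  g(x) = 3*x^2 + 9*x/5 - 1.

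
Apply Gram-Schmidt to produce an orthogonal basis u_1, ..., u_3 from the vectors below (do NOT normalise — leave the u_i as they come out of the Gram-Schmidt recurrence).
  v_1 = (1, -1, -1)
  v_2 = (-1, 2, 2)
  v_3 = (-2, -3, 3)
Orthogonal basis:
  u_1 = (1, -1, -1)
  u_2 = (2/3, 1/3, 1/3)
  u_3 = (0, -3, 3)

Apply the Gram-Schmidt recurrence
  u_1 = v_1
  u_i = v_i − Σ_{j<i} ((v_i · u_j) / (u_j · u_j)) · u_j.

Step by step this gives:
  u_1 = (1, -1, -1)
  u_2 = (2/3, 1/3, 1/3)
  u_3 = (0, -3, 3)

Orthogonality check:
  u_2 · u_1 = 0 (should be 0)
  u_3 · u_1 = 0 (should be 0)
  u_3 · u_2 = 0 (should be 0)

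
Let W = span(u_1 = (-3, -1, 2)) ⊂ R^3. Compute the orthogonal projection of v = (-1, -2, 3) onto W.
proj_W(v) = (-33/14, -11/14, 11/7)

Set up U = [u_1 | ... | u_1] ∈ R^(3×1). The projector onto W = col(U) is P = U (U^T U)^(-1) U^T.
Compute U^T U =
  [14],
and U^T v = (11).
Solve U^T U · c = U^T v for the coefficients: c = (11/14). The projection is proj_W(v) = U c.
Check: (v - proj_W(v)) · u_1 = 0  (should be 0).
Result: proj_W(v) = (-33/14, -11/14, 11/7).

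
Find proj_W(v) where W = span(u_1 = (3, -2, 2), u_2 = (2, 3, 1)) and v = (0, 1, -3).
proj_W(v) = (-152/117, 136/117, -8/9)

Set up U = [u_1 | ... | u_2] ∈ R^(3×2). The projector onto W = col(U) is P = U (U^T U)^(-1) U^T.
Compute U^T U =
  [17, 2]
  [2, 14],
and U^T v = (-8, 0).
Solve U^T U · c = U^T v for the coefficients: c = (-56/117, 8/117). The projection is proj_W(v) = U c.
Check: (v - proj_W(v)) · u_1 = 0  (should be 0).
Check: (v - proj_W(v)) · u_2 = 0  (should be 0).
Result: proj_W(v) = (-152/117, 136/117, -8/9).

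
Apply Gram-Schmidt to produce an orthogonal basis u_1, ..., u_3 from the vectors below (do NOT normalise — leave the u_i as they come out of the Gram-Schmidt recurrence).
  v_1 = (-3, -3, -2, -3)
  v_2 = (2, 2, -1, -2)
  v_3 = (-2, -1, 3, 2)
Orthogonal basis:
  u_1 = (-3, -3, -2, -3)
  u_2 = (50/31, 50/31, -39/31, -74/31)
  u_3 = (-217/387, 170/387, 188/129, -329/387)

Apply the Gram-Schmidt recurrence
  u_1 = v_1
  u_i = v_i − Σ_{j<i} ((v_i · u_j) / (u_j · u_j)) · u_j.

Step by step this gives:
  u_1 = (-3, -3, -2, -3)
  u_2 = (50/31, 50/31, -39/31, -74/31)
  u_3 = (-217/387, 170/387, 188/129, -329/387)

Orthogonality check:
  u_2 · u_1 = 0 (should be 0)
  u_3 · u_1 = 0 (should be 0)
  u_3 · u_2 = 0 (should be 0)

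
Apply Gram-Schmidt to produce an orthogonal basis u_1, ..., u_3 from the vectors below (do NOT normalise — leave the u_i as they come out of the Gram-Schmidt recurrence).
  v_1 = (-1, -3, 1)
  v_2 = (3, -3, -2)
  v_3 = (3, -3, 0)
Orthogonal basis:
  u_1 = (-1, -3, 1)
  u_2 = (37/11, -21/11, -26/11)
  u_3 = (108/113, 12/113, 144/113)

Apply the Gram-Schmidt recurrence
  u_1 = v_1
  u_i = v_i − Σ_{j<i} ((v_i · u_j) / (u_j · u_j)) · u_j.

Step by step this gives:
  u_1 = (-1, -3, 1)
  u_2 = (37/11, -21/11, -26/11)
  u_3 = (108/113, 12/113, 144/113)

Orthogonality check:
  u_2 · u_1 = 0 (should be 0)
  u_3 · u_1 = 0 (should be 0)
  u_3 · u_2 = 0 (should be 0)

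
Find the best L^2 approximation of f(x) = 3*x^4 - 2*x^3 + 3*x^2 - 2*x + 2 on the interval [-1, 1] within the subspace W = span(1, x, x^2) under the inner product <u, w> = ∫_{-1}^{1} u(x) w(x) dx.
g(x) = 39*x^2/7 - 16*x/5 + 61/35

The best approximation g ∈ W is the orthogonal projection of f onto W. Writing g = a_0 + a_1 x + a_2 x^2, the coefficients solve the normal equations G · a = b where
  G_{ij} = <φ_i, φ_j> and b_i = <f, φ_i>, with φ_0 = 1, φ_1 = x, φ_2 = x^2.
G =
  [2, 0, 2/3]
  [0, 2/3, 0]
  [2/3, 0, 2/5],
b = (36/5, -32/15, 356/105).
Solving gives a_0 = 61/35, a_1 = -16/5, a_2 = 39/7, so
  g(x) = 39*x^2/7 - 16*x/5 + 61/35.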